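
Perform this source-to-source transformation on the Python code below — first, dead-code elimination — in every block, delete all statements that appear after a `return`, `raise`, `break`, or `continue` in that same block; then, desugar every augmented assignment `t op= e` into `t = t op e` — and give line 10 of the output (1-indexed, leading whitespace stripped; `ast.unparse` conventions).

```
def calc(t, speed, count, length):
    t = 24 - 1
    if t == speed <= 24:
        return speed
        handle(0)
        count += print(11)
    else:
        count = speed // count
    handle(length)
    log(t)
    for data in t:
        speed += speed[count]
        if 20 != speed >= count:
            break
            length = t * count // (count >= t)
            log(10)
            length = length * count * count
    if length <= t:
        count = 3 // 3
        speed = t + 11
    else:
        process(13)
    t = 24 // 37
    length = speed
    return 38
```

Transformed code:
def calc(t, speed, count, length):
    t = 24 - 1
    if t == speed <= 24:
        return speed
    else:
        count = speed // count
    handle(length)
    log(t)
    for data in t:
        speed = speed + speed[count]
        if 20 != speed >= count:
            break
    if length <= t:
        count = 3 // 3
        speed = t + 11
    else:
        process(13)
    t = 24 // 37
    length = speed
    return 38

speed = speed + speed[count]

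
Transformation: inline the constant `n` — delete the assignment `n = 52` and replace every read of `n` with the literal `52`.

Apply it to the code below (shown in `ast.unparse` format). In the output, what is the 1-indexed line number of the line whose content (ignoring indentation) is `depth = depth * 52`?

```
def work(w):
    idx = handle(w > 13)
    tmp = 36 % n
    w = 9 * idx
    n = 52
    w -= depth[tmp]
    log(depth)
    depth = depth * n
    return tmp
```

7

Transformed code:
def work(w):
    idx = handle(w > 13)
    tmp = 36 % 52
    w = 9 * idx
    w -= depth[tmp]
    log(depth)
    depth = depth * 52
    return tmp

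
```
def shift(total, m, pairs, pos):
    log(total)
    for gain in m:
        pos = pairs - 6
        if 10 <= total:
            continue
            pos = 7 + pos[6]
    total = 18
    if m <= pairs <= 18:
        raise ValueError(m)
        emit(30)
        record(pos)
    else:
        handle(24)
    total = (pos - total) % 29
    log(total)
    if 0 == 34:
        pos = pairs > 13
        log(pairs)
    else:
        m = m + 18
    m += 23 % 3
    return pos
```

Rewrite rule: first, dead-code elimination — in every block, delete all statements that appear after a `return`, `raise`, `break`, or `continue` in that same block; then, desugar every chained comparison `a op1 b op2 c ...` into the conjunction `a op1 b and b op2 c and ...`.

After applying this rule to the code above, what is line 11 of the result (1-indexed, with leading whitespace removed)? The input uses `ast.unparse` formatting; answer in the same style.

Transformed code:
def shift(total, m, pairs, pos):
    log(total)
    for gain in m:
        pos = pairs - 6
        if 10 <= total:
            continue
    total = 18
    if m <= pairs and pairs <= 18:
        raise ValueError(m)
    else:
        handle(24)
    total = (pos - total) % 29
    log(total)
    if 0 == 34:
        pos = pairs > 13
        log(pairs)
    else:
        m = m + 18
    m += 23 % 3
    return pos

handle(24)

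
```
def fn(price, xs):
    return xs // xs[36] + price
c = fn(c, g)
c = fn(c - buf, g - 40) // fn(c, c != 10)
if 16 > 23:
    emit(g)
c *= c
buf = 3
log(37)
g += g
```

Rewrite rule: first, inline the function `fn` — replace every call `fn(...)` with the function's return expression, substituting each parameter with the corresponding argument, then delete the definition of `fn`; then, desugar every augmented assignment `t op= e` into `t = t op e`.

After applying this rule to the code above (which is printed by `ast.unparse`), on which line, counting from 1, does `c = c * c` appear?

Transformed code:
c = g // g[36] + c
c = ((g - 40) // (g - 40)[36] + (c - buf)) // ((c != 10) // (c != 10)[36] + c)
if 16 > 23:
    emit(g)
c = c * c
buf = 3
log(37)
g = g + g

5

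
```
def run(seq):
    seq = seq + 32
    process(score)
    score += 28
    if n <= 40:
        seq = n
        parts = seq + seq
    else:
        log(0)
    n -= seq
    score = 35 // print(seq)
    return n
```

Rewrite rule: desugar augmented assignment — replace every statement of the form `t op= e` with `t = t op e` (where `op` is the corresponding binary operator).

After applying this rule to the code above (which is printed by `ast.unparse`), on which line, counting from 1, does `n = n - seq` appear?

10

Transformed code:
def run(seq):
    seq = seq + 32
    process(score)
    score = score + 28
    if n <= 40:
        seq = n
        parts = seq + seq
    else:
        log(0)
    n = n - seq
    score = 35 // print(seq)
    return n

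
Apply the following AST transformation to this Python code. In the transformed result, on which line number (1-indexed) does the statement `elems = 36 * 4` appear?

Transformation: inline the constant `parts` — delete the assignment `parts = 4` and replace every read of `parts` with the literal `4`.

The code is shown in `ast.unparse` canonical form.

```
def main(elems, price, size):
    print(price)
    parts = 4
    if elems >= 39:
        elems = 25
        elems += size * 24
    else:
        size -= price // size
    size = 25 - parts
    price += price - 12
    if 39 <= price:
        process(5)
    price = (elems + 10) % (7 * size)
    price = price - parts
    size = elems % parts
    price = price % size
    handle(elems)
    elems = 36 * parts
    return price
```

17

Transformed code:
def main(elems, price, size):
    print(price)
    if elems >= 39:
        elems = 25
        elems += size * 24
    else:
        size -= price // size
    size = 25 - 4
    price += price - 12
    if 39 <= price:
        process(5)
    price = (elems + 10) % (7 * size)
    price = price - 4
    size = elems % 4
    price = price % size
    handle(elems)
    elems = 36 * 4
    return price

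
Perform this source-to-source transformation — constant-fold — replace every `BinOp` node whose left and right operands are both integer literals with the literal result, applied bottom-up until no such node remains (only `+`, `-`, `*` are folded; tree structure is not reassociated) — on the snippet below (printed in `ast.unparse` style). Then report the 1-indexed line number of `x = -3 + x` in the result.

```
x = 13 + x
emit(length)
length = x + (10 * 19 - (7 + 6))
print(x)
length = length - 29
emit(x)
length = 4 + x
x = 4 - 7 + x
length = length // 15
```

8

Transformed code:
x = 13 + x
emit(length)
length = x + 177
print(x)
length = length - 29
emit(x)
length = 4 + x
x = -3 + x
length = length // 15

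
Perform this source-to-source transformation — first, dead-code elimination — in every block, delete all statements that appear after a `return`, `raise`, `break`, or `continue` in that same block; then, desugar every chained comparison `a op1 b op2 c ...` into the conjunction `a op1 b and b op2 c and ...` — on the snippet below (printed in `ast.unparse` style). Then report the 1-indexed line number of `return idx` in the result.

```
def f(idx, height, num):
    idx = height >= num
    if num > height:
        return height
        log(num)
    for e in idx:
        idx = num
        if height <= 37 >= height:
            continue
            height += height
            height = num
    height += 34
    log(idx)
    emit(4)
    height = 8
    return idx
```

13

Transformed code:
def f(idx, height, num):
    idx = height >= num
    if num > height:
        return height
    for e in idx:
        idx = num
        if height <= 37 and 37 >= height:
            continue
    height += 34
    log(idx)
    emit(4)
    height = 8
    return idx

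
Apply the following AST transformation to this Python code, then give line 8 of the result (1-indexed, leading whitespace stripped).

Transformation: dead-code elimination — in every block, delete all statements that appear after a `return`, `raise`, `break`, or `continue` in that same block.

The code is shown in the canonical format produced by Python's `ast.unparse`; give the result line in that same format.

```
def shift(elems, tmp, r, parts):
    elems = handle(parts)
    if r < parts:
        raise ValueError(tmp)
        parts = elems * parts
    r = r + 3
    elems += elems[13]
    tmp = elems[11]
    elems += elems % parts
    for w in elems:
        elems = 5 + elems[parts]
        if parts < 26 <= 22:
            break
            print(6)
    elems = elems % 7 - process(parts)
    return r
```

Transformed code:
def shift(elems, tmp, r, parts):
    elems = handle(parts)
    if r < parts:
        raise ValueError(tmp)
    r = r + 3
    elems += elems[13]
    tmp = elems[11]
    elems += elems % parts
    for w in elems:
        elems = 5 + elems[parts]
        if parts < 26 <= 22:
            break
    elems = elems % 7 - process(parts)
    return r

elems += elems % parts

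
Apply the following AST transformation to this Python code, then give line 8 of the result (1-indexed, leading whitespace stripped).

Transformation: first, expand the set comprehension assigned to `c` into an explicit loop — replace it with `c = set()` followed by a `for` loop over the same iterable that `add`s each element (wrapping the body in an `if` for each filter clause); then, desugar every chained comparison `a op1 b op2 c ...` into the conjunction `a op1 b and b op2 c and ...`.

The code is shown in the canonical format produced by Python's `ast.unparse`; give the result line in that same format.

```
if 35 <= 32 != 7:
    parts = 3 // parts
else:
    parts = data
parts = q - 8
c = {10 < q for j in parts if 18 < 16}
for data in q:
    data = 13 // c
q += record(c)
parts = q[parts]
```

if 18 < 16:

Transformed code:
if 35 <= 32 and 32 != 7:
    parts = 3 // parts
else:
    parts = data
parts = q - 8
c = set()
for j in parts:
    if 18 < 16:
        c.add(10 < q)
for data in q:
    data = 13 // c
q += record(c)
parts = q[parts]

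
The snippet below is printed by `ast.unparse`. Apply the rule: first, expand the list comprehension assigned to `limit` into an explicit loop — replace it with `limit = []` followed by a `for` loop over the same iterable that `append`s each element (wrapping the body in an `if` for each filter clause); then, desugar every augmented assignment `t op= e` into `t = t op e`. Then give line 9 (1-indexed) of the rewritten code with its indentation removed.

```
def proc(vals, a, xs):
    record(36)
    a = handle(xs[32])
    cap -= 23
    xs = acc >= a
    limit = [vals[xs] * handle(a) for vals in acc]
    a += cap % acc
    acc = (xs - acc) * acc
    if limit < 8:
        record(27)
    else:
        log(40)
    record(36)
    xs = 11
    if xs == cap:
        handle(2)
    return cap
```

a = a + cap % acc

Transformed code:
def proc(vals, a, xs):
    record(36)
    a = handle(xs[32])
    cap = cap - 23
    xs = acc >= a
    limit = []
    for vals in acc:
        limit.append(vals[xs] * handle(a))
    a = a + cap % acc
    acc = (xs - acc) * acc
    if limit < 8:
        record(27)
    else:
        log(40)
    record(36)
    xs = 11
    if xs == cap:
        handle(2)
    return cap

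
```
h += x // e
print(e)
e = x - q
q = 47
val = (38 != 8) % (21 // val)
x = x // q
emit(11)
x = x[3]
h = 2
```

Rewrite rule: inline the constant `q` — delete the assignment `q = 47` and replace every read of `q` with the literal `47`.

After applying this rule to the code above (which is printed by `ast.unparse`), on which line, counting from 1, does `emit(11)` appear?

6

Transformed code:
h += x // e
print(e)
e = x - 47
val = (38 != 8) % (21 // val)
x = x // 47
emit(11)
x = x[3]
h = 2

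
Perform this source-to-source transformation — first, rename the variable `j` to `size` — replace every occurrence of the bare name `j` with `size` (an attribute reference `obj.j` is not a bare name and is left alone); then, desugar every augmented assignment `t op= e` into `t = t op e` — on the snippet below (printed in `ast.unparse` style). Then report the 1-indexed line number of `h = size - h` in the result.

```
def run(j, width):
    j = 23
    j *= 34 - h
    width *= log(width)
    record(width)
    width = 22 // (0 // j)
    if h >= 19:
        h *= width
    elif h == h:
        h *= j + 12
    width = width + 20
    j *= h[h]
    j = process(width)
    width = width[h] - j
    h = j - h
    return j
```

Transformed code:
def run(size, width):
    size = 23
    size = size * (34 - h)
    width = width * log(width)
    record(width)
    width = 22 // (0 // size)
    if h >= 19:
        h = h * width
    elif h == h:
        h = h * (size + 12)
    width = width + 20
    size = size * h[h]
    size = process(width)
    width = width[h] - size
    h = size - h
    return size

15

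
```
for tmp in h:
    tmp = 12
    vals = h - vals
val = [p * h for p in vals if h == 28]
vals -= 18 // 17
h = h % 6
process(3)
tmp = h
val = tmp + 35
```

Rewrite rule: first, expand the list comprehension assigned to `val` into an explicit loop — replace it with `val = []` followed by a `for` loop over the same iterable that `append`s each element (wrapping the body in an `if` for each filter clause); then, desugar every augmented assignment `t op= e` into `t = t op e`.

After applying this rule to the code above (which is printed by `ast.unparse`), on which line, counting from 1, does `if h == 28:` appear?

Transformed code:
for tmp in h:
    tmp = 12
    vals = h - vals
val = []
for p in vals:
    if h == 28:
        val.append(p * h)
vals = vals - 18 // 17
h = h % 6
process(3)
tmp = h
val = tmp + 35

6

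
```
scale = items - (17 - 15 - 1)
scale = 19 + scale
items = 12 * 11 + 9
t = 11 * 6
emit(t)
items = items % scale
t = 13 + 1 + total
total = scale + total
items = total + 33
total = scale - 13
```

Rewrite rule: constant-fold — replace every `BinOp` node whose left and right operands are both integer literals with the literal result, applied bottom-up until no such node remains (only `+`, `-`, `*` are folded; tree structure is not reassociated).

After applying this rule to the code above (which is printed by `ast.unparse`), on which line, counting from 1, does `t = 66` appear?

Transformed code:
scale = items - 1
scale = 19 + scale
items = 141
t = 66
emit(t)
items = items % scale
t = 14 + total
total = scale + total
items = total + 33
total = scale - 13

4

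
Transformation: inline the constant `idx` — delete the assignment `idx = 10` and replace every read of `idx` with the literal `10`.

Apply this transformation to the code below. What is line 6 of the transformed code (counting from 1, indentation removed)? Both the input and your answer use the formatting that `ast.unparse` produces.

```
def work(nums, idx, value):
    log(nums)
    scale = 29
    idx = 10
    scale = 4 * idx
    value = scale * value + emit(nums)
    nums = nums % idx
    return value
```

Transformed code:
def work(nums, idx, value):
    log(nums)
    scale = 29
    scale = 4 * 10
    value = scale * value + emit(nums)
    nums = nums % 10
    return value

nums = nums % 10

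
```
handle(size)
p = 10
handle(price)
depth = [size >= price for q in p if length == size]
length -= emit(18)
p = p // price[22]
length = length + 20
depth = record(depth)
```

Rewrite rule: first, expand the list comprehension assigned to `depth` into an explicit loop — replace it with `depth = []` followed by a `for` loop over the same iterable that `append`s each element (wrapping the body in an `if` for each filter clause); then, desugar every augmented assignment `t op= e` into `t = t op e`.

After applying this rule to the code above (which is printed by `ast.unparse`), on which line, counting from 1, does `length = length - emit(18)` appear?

8

Transformed code:
handle(size)
p = 10
handle(price)
depth = []
for q in p:
    if length == size:
        depth.append(size >= price)
length = length - emit(18)
p = p // price[22]
length = length + 20
depth = record(depth)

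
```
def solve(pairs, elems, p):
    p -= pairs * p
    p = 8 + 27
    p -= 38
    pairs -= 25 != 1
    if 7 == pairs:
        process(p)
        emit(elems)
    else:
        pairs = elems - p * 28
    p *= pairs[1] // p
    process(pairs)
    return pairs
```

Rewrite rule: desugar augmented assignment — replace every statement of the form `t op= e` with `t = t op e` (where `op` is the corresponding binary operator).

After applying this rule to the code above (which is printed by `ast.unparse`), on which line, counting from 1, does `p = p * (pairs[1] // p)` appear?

11

Transformed code:
def solve(pairs, elems, p):
    p = p - pairs * p
    p = 8 + 27
    p = p - 38
    pairs = pairs - (25 != 1)
    if 7 == pairs:
        process(p)
        emit(elems)
    else:
        pairs = elems - p * 28
    p = p * (pairs[1] // p)
    process(pairs)
    return pairs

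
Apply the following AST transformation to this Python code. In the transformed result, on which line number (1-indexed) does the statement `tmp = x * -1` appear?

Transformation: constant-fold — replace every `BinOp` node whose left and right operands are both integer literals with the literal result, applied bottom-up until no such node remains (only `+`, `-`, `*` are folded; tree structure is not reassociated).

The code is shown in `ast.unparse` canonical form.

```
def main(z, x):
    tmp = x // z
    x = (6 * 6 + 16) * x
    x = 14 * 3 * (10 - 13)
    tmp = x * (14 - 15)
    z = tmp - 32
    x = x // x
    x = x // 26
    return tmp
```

5

Transformed code:
def main(z, x):
    tmp = x // z
    x = 52 * x
    x = -126
    tmp = x * -1
    z = tmp - 32
    x = x // x
    x = x // 26
    return tmp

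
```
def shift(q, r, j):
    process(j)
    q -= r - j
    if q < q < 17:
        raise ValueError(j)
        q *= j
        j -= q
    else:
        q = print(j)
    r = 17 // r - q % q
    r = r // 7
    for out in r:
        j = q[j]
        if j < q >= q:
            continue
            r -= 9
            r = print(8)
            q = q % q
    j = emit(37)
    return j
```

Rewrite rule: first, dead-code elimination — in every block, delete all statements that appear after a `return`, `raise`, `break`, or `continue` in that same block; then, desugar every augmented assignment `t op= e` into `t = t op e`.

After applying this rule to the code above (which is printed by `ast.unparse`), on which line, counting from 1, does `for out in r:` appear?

Transformed code:
def shift(q, r, j):
    process(j)
    q = q - (r - j)
    if q < q < 17:
        raise ValueError(j)
    else:
        q = print(j)
    r = 17 // r - q % q
    r = r // 7
    for out in r:
        j = q[j]
        if j < q >= q:
            continue
    j = emit(37)
    return j

10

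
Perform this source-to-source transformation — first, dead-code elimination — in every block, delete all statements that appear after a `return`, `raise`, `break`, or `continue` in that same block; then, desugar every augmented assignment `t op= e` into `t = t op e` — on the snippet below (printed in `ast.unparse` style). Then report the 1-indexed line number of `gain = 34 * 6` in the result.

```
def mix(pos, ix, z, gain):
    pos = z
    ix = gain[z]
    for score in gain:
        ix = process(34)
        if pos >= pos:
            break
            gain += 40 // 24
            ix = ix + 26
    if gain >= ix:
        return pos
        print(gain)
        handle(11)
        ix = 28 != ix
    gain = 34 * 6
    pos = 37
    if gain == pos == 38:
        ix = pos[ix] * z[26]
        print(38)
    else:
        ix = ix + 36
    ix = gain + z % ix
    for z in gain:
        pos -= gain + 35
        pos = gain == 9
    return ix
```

Transformed code:
def mix(pos, ix, z, gain):
    pos = z
    ix = gain[z]
    for score in gain:
        ix = process(34)
        if pos >= pos:
            break
    if gain >= ix:
        return pos
    gain = 34 * 6
    pos = 37
    if gain == pos == 38:
        ix = pos[ix] * z[26]
        print(38)
    else:
        ix = ix + 36
    ix = gain + z % ix
    for z in gain:
        pos = pos - (gain + 35)
        pos = gain == 9
    return ix

10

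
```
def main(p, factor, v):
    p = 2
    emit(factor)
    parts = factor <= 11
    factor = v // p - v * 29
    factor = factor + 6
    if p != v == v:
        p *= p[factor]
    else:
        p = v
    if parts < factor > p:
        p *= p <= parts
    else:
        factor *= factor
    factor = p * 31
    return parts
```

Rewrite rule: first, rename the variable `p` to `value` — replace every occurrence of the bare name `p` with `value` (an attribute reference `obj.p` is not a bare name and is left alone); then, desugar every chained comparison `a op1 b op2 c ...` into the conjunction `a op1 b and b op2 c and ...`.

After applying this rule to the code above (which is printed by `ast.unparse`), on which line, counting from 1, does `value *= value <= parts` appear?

Transformed code:
def main(value, factor, v):
    value = 2
    emit(factor)
    parts = factor <= 11
    factor = v // value - v * 29
    factor = factor + 6
    if value != v and v == v:
        value *= value[factor]
    else:
        value = v
    if parts < factor and factor > value:
        value *= value <= parts
    else:
        factor *= factor
    factor = value * 31
    return parts

12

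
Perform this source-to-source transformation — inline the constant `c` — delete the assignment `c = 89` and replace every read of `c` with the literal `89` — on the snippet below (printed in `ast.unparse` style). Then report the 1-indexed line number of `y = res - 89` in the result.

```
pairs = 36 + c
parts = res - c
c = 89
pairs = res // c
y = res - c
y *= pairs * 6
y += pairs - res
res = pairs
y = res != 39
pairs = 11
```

Transformed code:
pairs = 36 + 89
parts = res - 89
pairs = res // 89
y = res - 89
y *= pairs * 6
y += pairs - res
res = pairs
y = res != 39
pairs = 11

4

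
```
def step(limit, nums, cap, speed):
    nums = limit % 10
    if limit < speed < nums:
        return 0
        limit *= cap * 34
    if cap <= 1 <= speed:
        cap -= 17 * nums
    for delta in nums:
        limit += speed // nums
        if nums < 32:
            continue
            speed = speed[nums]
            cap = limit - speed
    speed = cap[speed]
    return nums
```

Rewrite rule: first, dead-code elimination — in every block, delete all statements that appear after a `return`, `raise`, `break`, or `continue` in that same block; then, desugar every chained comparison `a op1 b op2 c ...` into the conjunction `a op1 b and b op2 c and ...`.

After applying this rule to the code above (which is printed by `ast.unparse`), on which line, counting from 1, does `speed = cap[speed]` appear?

Transformed code:
def step(limit, nums, cap, speed):
    nums = limit % 10
    if limit < speed and speed < nums:
        return 0
    if cap <= 1 and 1 <= speed:
        cap -= 17 * nums
    for delta in nums:
        limit += speed // nums
        if nums < 32:
            continue
    speed = cap[speed]
    return nums

11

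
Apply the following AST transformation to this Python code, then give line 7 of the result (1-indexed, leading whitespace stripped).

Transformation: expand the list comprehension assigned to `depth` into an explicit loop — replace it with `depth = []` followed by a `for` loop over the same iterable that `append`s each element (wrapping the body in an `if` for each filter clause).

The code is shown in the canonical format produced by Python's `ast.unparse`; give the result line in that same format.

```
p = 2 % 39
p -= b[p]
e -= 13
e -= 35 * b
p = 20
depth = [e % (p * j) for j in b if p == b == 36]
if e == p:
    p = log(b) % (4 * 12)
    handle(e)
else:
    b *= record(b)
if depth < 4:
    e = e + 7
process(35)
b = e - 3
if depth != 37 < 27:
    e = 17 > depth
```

Transformed code:
p = 2 % 39
p -= b[p]
e -= 13
e -= 35 * b
p = 20
depth = []
for j in b:
    if p == b == 36:
        depth.append(e % (p * j))
if e == p:
    p = log(b) % (4 * 12)
    handle(e)
else:
    b *= record(b)
if depth < 4:
    e = e + 7
process(35)
b = e - 3
if depth != 37 < 27:
    e = 17 > depth

for j in b:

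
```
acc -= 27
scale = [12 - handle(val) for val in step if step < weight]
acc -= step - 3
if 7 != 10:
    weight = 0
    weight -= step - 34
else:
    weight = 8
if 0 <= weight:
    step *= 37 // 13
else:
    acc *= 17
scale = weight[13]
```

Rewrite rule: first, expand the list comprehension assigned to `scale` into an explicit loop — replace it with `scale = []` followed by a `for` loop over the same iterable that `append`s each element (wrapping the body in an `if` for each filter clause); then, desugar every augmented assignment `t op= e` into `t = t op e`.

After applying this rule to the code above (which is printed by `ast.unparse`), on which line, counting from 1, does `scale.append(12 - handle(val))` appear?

5

Transformed code:
acc = acc - 27
scale = []
for val in step:
    if step < weight:
        scale.append(12 - handle(val))
acc = acc - (step - 3)
if 7 != 10:
    weight = 0
    weight = weight - (step - 34)
else:
    weight = 8
if 0 <= weight:
    step = step * (37 // 13)
else:
    acc = acc * 17
scale = weight[13]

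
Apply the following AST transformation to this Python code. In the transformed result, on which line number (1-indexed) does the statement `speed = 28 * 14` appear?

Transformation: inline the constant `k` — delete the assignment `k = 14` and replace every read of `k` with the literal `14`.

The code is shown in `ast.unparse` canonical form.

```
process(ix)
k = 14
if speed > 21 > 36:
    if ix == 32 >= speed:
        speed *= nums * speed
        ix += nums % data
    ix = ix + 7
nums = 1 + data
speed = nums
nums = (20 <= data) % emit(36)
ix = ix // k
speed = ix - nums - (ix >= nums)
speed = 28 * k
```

Transformed code:
process(ix)
if speed > 21 > 36:
    if ix == 32 >= speed:
        speed *= nums * speed
        ix += nums % data
    ix = ix + 7
nums = 1 + data
speed = nums
nums = (20 <= data) % emit(36)
ix = ix // 14
speed = ix - nums - (ix >= nums)
speed = 28 * 14

12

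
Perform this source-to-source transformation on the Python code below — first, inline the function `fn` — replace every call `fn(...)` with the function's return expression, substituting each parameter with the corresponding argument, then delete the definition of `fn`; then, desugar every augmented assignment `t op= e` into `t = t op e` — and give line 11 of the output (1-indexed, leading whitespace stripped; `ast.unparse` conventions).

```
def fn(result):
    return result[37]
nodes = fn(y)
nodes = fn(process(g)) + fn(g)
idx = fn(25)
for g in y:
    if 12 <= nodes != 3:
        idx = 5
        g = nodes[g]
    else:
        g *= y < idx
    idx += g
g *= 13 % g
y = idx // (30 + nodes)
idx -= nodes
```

g = g * (13 % g)

Transformed code:
nodes = y[37]
nodes = process(g)[37] + g[37]
idx = 25[37]
for g in y:
    if 12 <= nodes != 3:
        idx = 5
        g = nodes[g]
    else:
        g = g * (y < idx)
    idx = idx + g
g = g * (13 % g)
y = idx // (30 + nodes)
idx = idx - nodes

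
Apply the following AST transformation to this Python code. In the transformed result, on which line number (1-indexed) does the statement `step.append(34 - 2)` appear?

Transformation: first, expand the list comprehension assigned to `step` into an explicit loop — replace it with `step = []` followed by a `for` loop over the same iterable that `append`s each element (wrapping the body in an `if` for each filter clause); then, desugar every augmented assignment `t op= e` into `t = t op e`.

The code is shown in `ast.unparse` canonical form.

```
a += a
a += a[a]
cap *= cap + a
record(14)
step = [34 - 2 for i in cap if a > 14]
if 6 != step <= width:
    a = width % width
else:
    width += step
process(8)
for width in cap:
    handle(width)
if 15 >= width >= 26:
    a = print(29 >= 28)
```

Transformed code:
a = a + a
a = a + a[a]
cap = cap * (cap + a)
record(14)
step = []
for i in cap:
    if a > 14:
        step.append(34 - 2)
if 6 != step <= width:
    a = width % width
else:
    width = width + step
process(8)
for width in cap:
    handle(width)
if 15 >= width >= 26:
    a = print(29 >= 28)

8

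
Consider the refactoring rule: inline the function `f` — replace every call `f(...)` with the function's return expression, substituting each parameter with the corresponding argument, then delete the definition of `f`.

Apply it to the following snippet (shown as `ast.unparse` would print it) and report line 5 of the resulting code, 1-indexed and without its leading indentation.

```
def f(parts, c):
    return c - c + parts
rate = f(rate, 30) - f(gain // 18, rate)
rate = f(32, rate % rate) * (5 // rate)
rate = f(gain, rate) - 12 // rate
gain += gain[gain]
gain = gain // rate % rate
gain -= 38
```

gain = gain // rate % rate

Transformed code:
rate = 30 - 30 + rate - (rate - rate + gain // 18)
rate = (rate % rate - rate % rate + 32) * (5 // rate)
rate = rate - rate + gain - 12 // rate
gain += gain[gain]
gain = gain // rate % rate
gain -= 38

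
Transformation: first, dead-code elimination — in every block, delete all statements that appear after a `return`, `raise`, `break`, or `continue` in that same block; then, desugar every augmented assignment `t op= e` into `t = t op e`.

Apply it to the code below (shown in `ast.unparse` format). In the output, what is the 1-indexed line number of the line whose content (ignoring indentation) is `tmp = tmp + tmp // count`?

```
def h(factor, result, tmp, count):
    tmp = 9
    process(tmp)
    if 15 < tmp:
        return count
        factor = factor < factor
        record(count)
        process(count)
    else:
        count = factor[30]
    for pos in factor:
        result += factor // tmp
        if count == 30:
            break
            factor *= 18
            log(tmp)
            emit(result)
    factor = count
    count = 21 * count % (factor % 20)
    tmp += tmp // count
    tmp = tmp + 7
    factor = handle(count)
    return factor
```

14

Transformed code:
def h(factor, result, tmp, count):
    tmp = 9
    process(tmp)
    if 15 < tmp:
        return count
    else:
        count = factor[30]
    for pos in factor:
        result = result + factor // tmp
        if count == 30:
            break
    factor = count
    count = 21 * count % (factor % 20)
    tmp = tmp + tmp // count
    tmp = tmp + 7
    factor = handle(count)
    return factor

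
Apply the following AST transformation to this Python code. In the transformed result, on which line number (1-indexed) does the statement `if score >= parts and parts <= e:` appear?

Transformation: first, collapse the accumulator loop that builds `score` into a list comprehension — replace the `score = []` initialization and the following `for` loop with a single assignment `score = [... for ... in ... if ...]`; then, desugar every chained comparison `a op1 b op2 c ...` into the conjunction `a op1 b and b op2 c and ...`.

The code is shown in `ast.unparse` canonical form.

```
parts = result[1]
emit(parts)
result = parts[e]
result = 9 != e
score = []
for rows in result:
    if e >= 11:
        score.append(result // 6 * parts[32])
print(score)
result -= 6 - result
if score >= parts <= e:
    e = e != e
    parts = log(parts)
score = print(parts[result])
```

Transformed code:
parts = result[1]
emit(parts)
result = parts[e]
result = 9 != e
score = [result // 6 * parts[32] for rows in result if e >= 11]
print(score)
result -= 6 - result
if score >= parts and parts <= e:
    e = e != e
    parts = log(parts)
score = print(parts[result])

8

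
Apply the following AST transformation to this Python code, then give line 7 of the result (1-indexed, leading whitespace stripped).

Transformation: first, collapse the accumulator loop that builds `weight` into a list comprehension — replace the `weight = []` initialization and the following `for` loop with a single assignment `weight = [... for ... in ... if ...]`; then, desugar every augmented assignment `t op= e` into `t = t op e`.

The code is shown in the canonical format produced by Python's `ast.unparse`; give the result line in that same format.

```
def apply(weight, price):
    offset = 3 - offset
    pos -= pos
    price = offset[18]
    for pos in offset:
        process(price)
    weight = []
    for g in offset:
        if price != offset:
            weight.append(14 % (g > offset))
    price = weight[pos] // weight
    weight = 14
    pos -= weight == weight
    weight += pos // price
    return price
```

weight = [14 % (g > offset) for g in offset if price != offset]

Transformed code:
def apply(weight, price):
    offset = 3 - offset
    pos = pos - pos
    price = offset[18]
    for pos in offset:
        process(price)
    weight = [14 % (g > offset) for g in offset if price != offset]
    price = weight[pos] // weight
    weight = 14
    pos = pos - (weight == weight)
    weight = weight + pos // price
    return price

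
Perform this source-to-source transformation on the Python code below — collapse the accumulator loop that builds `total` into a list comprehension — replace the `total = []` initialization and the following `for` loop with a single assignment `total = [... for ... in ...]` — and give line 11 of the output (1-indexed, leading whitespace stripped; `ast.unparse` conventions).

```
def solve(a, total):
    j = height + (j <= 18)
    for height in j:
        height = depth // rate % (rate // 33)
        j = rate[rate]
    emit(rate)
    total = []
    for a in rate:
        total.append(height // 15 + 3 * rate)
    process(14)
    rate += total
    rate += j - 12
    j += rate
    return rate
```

j += rate

Transformed code:
def solve(a, total):
    j = height + (j <= 18)
    for height in j:
        height = depth // rate % (rate // 33)
        j = rate[rate]
    emit(rate)
    total = [height // 15 + 3 * rate for a in rate]
    process(14)
    rate += total
    rate += j - 12
    j += rate
    return rate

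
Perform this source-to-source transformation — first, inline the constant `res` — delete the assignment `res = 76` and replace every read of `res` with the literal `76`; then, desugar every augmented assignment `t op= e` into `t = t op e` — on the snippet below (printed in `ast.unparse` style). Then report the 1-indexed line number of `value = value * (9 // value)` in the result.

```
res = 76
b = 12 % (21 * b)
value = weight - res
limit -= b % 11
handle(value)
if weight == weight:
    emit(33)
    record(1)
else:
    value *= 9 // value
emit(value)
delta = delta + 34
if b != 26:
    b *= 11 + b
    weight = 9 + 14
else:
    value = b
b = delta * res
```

9

Transformed code:
b = 12 % (21 * b)
value = weight - 76
limit = limit - b % 11
handle(value)
if weight == weight:
    emit(33)
    record(1)
else:
    value = value * (9 // value)
emit(value)
delta = delta + 34
if b != 26:
    b = b * (11 + b)
    weight = 9 + 14
else:
    value = b
b = delta * 76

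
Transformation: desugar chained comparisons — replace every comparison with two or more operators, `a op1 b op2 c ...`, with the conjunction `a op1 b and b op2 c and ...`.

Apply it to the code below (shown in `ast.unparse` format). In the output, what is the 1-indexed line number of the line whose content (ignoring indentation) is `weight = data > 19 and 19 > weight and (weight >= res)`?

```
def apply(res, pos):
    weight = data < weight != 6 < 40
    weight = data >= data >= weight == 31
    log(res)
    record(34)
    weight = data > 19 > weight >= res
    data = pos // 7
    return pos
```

Transformed code:
def apply(res, pos):
    weight = data < weight and weight != 6 and (6 < 40)
    weight = data >= data and data >= weight and (weight == 31)
    log(res)
    record(34)
    weight = data > 19 and 19 > weight and (weight >= res)
    data = pos // 7
    return pos

6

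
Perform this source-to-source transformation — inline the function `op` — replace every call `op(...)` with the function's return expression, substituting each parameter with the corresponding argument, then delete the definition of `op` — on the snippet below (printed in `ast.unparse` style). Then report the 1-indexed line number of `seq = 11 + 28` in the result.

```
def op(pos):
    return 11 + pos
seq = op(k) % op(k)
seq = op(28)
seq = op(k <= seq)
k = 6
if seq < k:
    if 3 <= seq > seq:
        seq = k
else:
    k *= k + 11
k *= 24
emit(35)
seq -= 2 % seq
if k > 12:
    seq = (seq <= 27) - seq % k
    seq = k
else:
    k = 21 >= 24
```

2

Transformed code:
seq = (11 + k) % (11 + k)
seq = 11 + 28
seq = 11 + (k <= seq)
k = 6
if seq < k:
    if 3 <= seq > seq:
        seq = k
else:
    k *= k + 11
k *= 24
emit(35)
seq -= 2 % seq
if k > 12:
    seq = (seq <= 27) - seq % k
    seq = k
else:
    k = 21 >= 24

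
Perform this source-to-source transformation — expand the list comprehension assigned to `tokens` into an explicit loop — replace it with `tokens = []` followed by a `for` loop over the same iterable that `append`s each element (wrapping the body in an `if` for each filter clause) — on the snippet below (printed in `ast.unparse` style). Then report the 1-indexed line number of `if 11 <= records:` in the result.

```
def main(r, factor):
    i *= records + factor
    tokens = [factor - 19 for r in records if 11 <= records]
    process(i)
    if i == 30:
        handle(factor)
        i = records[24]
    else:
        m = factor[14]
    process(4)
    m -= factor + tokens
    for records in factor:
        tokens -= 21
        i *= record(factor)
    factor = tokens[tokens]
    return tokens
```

Transformed code:
def main(r, factor):
    i *= records + factor
    tokens = []
    for r in records:
        if 11 <= records:
            tokens.append(factor - 19)
    process(i)
    if i == 30:
        handle(factor)
        i = records[24]
    else:
        m = factor[14]
    process(4)
    m -= factor + tokens
    for records in factor:
        tokens -= 21
        i *= record(factor)
    factor = tokens[tokens]
    return tokens

5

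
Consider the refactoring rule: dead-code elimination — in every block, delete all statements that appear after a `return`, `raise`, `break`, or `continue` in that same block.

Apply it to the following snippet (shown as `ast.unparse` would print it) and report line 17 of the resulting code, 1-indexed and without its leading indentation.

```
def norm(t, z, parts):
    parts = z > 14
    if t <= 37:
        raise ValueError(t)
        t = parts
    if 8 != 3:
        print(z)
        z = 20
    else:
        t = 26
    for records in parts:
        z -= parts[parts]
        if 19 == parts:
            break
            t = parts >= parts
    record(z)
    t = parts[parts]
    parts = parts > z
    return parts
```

Transformed code:
def norm(t, z, parts):
    parts = z > 14
    if t <= 37:
        raise ValueError(t)
    if 8 != 3:
        print(z)
        z = 20
    else:
        t = 26
    for records in parts:
        z -= parts[parts]
        if 19 == parts:
            break
    record(z)
    t = parts[parts]
    parts = parts > z
    return parts

return parts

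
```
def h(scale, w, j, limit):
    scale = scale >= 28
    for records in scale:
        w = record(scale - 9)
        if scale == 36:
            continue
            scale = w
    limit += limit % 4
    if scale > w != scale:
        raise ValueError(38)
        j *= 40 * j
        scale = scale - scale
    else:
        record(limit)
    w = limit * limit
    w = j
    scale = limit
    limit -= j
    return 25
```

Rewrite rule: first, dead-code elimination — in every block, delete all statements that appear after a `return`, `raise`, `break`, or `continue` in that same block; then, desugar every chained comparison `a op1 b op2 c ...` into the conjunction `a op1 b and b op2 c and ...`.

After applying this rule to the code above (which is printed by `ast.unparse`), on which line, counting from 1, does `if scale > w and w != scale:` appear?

8

Transformed code:
def h(scale, w, j, limit):
    scale = scale >= 28
    for records in scale:
        w = record(scale - 9)
        if scale == 36:
            continue
    limit += limit % 4
    if scale > w and w != scale:
        raise ValueError(38)
    else:
        record(limit)
    w = limit * limit
    w = j
    scale = limit
    limit -= j
    return 25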